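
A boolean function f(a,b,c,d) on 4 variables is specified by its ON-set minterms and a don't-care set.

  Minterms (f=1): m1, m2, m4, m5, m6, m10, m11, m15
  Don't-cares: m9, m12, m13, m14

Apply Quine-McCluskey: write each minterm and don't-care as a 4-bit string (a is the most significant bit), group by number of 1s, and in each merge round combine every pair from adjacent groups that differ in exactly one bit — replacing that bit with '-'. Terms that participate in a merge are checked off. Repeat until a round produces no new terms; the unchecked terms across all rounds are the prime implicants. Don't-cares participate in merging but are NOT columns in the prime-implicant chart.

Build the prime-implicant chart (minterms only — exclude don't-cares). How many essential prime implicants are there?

size-2^0 implicants → 0001(✓)  0010(✓)  0100(✓)  0101(✓)  0110(✓)  1001(✓)  1010(✓)  1011(✓)  1100(✓)  1101(✓)  1110(✓)  1111(✓)
size-2^1 implicants → -001(✓)  -010(✓)  -100(✓)  -101(✓)  -110(✓)  0-01(✓)  0-10(✓)  01-0(✓)  010-(✓)  1-01(✓)  1-10(✓)  1-11(✓)  10-1(✓)  101-(✓)  11-0(✓)  11-1(✓)  110-(✓)  111-(✓)
size-2^2 implicants → --01  --10  -1-0  -10-  1--1  1-1-  11--
Unchecked terms (primes): --01, --10, -1-0, -10-, 1--1, 1-1-, 11--
Minterm coverage:
  m1 ⊆ --01 [E]
  m2 ⊆ --10 [E]
  m4 ⊆ -1-0,-10-
  m5 ⊆ --01,-10-
  m6 ⊆ --10,-1-0
  m10 ⊆ --10,1-1-
  m11 ⊆ 1--1,1-1-
  m15 ⊆ 1--1,1-1-,11--
E = {--01, --10}

2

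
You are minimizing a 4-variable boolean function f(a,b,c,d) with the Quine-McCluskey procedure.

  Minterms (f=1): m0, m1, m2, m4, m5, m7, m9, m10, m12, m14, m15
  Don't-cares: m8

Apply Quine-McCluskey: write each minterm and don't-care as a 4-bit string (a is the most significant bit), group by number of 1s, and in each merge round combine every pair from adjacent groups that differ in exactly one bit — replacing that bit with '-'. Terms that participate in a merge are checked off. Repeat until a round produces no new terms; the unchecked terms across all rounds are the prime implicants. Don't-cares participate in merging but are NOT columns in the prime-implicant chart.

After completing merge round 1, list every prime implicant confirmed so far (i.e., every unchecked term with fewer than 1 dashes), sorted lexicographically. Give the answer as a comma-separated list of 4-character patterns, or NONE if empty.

NONE

size-2^0 implicants → 0000(✓)  0001(✓)  0010(✓)  0100(✓)  0101(✓)  0111(✓)  1000(✓)  1001(✓)  1010(✓)  1100(✓)  1110(✓)  1111(✓)
size-2^1 implicants → -000(✓)  -001(✓)  -010(✓)  -100(✓)  -111  0-00(✓)  0-01(✓)  00-0(✓)  000-(✓)  01-1  010-(✓)  1-00(✓)  1-10(✓)  10-0(✓)  100-(✓)  11-0(✓)  111-
size-2^2 implicants → --00  -0-0  -00-  0-0-  1--0
Unchecked terms (primes): --00, -0-0, -00-, -111, 0-0-, 01-1, 1--0, 111-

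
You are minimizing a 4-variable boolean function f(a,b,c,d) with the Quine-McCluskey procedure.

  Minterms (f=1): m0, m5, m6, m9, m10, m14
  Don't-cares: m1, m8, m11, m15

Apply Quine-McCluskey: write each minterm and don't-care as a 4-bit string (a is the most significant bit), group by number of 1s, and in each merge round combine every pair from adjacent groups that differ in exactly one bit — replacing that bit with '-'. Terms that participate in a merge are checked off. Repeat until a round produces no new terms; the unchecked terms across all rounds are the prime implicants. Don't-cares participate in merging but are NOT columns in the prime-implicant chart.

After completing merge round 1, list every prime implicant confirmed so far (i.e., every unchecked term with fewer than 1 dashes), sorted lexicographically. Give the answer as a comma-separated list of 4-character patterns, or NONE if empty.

[col 0] 0000*, 0001*, 0101*, 0110*, 1000*, 1001*, 1010*, 1011*, 1110*, 1111*
[col 1] -000*, -001*, -110, 0-01, 000-*, 1-10*, 1-11*, 10-0*, 10-1*, 100-*, 101-*, 111-*
[col 2] -00-, 1-1-, 10--
Prime implicants: -00-, -110, 0-01, 1-1-, 10--

NONE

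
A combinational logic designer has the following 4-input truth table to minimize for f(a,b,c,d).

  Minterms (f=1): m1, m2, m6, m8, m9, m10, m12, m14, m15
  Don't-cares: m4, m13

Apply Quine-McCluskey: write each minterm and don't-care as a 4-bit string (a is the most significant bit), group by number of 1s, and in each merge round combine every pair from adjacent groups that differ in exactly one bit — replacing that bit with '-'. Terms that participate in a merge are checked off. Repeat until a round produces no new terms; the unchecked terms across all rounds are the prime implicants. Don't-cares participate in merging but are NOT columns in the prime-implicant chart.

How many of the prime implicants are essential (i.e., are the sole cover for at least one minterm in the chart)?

[col 0] 0001*, 0010*, 0100*, 0110*, 1000*, 1001*, 1010*, 1100*, 1101*, 1110*, 1111*
[col 1] -001, -010*, -100*, -110*, 0-10*, 01-0*, 1-00*, 1-01*, 1-10*, 10-0*, 100-*, 11-0*, 11-1*, 110-*, 111-*
[col 2] --10, -1-0, 1--0, 1-0-, 11--
Prime implicants: --10, -001, -1-0, 1--0, 1-0-, 11--
PI chart (minterm → PIs covering it):
  1 | -001  (sole → essential)
  2 | --10  (sole → essential)
  6 | --10,-1-0
  8 | 1--0,1-0-
  9 | -001,1-0-
  10 | --10,1--0
  12 | -1-0,1--0,1-0-,11--
  14 | --10,-1-0,1--0,11--
  15 | 11--  (sole → essential)
Essential prime implicants: --10, -001, 11--

3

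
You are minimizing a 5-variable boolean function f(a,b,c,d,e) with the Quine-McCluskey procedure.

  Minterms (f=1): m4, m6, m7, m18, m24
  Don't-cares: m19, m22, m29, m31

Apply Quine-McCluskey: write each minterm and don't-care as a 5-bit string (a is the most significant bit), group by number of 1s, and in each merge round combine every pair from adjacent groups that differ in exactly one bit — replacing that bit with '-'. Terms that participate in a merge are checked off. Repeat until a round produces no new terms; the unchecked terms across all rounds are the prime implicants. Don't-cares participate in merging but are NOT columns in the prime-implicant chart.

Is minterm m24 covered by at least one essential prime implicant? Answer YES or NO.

YES

size-2^0 implicants → 00100(✓)  00110(✓)  00111(✓)  10010(✓)  10011(✓)  10110(✓)  11000  11101(✓)  11111(✓)
size-2^1 implicants → -0110  001-0  0011-  10-10  1001-  111-1
Unchecked terms (primes): -0110, 001-0, 0011-, 10-10, 1001-, 11000, 111-1
Minterm coverage:
  m4 ⊆ 001-0 [E]
  m6 ⊆ -0110,001-0,0011-
  m7 ⊆ 0011- [E]
  m18 ⊆ 10-10,1001-
  m24 ⊆ 11000 [E]
E = {001-0, 0011-, 11000}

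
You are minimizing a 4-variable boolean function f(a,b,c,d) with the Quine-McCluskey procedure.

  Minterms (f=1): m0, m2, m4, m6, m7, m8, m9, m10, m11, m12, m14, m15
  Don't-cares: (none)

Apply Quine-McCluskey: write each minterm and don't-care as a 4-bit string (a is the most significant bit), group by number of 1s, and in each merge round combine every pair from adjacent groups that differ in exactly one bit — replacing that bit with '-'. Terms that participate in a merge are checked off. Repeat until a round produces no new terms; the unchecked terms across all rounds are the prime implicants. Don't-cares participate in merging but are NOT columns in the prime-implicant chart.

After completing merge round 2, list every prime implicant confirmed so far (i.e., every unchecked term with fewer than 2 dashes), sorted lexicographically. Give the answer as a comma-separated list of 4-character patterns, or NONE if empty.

NONE

[col 0] 0000*, 0010*, 0100*, 0110*, 0111*, 1000*, 1001*, 1010*, 1011*, 1100*, 1110*, 1111*
[col 1] -000*, -010*, -100*, -110*, -111*, 0-00*, 0-10*, 00-0*, 01-0*, 011-*, 1-00*, 1-10*, 1-11*, 10-0*, 10-1*, 100-*, 101-*, 11-0*, 111-*
[col 2] --00*, --10*, -0-0*, -1-0*, -11-, 0--0*, 1--0*, 1-1-, 10--
[col 3] ---0
Prime implicants: ---0, -11-, 1-1-, 10--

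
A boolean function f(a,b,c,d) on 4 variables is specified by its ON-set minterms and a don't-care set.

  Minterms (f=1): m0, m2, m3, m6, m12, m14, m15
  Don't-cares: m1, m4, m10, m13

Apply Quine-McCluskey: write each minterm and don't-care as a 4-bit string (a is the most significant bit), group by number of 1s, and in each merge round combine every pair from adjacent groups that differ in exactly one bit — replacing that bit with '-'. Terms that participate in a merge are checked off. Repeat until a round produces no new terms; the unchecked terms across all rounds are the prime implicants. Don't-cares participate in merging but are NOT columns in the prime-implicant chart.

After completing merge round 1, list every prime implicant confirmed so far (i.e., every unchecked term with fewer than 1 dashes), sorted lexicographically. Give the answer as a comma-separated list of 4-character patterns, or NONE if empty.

size-2^0 implicants → 0000(✓)  0001(✓)  0010(✓)  0011(✓)  0100(✓)  0110(✓)  1010(✓)  1100(✓)  1101(✓)  1110(✓)  1111(✓)
size-2^1 implicants → -010(✓)  -100(✓)  -110(✓)  0-00(✓)  0-10(✓)  00-0(✓)  00-1(✓)  000-(✓)  001-(✓)  01-0(✓)  1-10(✓)  11-0(✓)  11-1(✓)  110-(✓)  111-(✓)
size-2^2 implicants → --10  -1-0  0--0  00--  11--
Unchecked terms (primes): --10, -1-0, 0--0, 00--, 11--

NONE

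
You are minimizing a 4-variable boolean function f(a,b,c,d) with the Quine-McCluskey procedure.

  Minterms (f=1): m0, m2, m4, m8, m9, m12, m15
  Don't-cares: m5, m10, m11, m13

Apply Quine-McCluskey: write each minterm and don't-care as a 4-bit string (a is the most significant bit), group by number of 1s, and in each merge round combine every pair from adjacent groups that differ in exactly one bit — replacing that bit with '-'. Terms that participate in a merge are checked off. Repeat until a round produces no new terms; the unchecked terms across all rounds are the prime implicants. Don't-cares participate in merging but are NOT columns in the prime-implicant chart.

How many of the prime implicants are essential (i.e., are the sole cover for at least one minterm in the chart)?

2

size-2^0 implicants → 0000(✓)  0010(✓)  0100(✓)  0101(✓)  1000(✓)  1001(✓)  1010(✓)  1011(✓)  1100(✓)  1101(✓)  1111(✓)
size-2^1 implicants → -000(✓)  -010(✓)  -100(✓)  -101(✓)  0-00(✓)  00-0(✓)  010-(✓)  1-00(✓)  1-01(✓)  1-11(✓)  10-0(✓)  10-1(✓)  100-(✓)  101-(✓)  11-1(✓)  110-(✓)
size-2^2 implicants → --00  -0-0  -10-  1--1  1-0-  10--
Unchecked terms (primes): --00, -0-0, -10-, 1--1, 1-0-, 10--
Minterm coverage:
  m0 ⊆ --00,-0-0
  m2 ⊆ -0-0 [E]
  m4 ⊆ --00,-10-
  m8 ⊆ --00,-0-0,1-0-,10--
  m9 ⊆ 1--1,1-0-,10--
  m12 ⊆ --00,-10-,1-0-
  m15 ⊆ 1--1 [E]
E = {-0-0, 1--1}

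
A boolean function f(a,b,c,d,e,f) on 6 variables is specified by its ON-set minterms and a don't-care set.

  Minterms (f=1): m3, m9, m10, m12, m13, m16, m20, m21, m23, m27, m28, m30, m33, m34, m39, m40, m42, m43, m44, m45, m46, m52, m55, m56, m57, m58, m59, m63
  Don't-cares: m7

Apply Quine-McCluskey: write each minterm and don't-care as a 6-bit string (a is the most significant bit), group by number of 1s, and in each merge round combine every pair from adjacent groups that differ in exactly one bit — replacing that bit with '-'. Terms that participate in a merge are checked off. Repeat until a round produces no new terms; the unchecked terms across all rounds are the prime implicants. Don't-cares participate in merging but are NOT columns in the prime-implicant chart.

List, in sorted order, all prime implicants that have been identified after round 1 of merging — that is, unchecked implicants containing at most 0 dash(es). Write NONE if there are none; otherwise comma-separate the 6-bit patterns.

100001

Round 0: 000011✓ 000111✓ 001001✓ 001010✓ 001100✓ 001101✓ 010000✓ 010100✓ 010101✓ 010111✓ 011011✓ 011100✓ 011110✓ 100001 100010✓ 100111✓ 101000✓ 101010✓ 101011✓ 101100✓ 101101✓ 101110✓ 110100✓ 110111✓ 111000✓ 111001✓ 111010✓ 111011✓ 111111✓
Round 1: -00111✓ -01010 -01100✓ -01101✓ -10100 -10111✓ -11011 0-0111✓ 0-1100 000-11 001-01 00110-✓ 01-100 010-00 0101-1 01010- 0111-0 1-0111✓ 1-1000✓ 1-1010✓ 1-1011✓ 10-010 101-00✓ 101-10✓ 1010-0✓ 10101-✓ 1011-0✓ 10110-✓ 11-111 111-11 1110-0✓ 1110-1✓ 11100-✓ 11101-✓
Round 2: --0111 -0110- 1-10-0 1-101- 101--0 1110--
PIs = {--0111, -01010, -0110-, -10100, -11011, 0-1100, 000-11, 001-01, 01-100, 010-00, 0101-1, 01010-, 0111-0, 1-10-0, 1-101-, 10-010, 100001, 101--0, 11-111, 111-11, 1110--}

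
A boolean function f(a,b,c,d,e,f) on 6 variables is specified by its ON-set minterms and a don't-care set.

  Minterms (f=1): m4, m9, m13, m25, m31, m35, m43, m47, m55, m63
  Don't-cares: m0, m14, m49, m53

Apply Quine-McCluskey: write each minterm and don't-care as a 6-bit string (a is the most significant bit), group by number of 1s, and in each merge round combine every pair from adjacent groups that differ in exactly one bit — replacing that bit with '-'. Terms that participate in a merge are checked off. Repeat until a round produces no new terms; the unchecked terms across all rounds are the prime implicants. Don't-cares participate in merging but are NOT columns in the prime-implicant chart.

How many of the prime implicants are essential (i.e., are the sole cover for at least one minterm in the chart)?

5

size-2^0 implicants → 000000(✓)  000100(✓)  001001(✓)  001101(✓)  001110  011001(✓)  011111(✓)  100011(✓)  101011(✓)  101111(✓)  110001(✓)  110101(✓)  110111(✓)  111111(✓)
size-2^1 implicants → -11111  0-1001  000-00  001-01  1-1111  10-011  101-11  11-111  110-01  1101-1
Unchecked terms (primes): -11111, 0-1001, 000-00, 001-01, 001110, 1-1111, 10-011, 101-11, 11-111, 110-01, 1101-1
Minterm coverage:
  m4 ⊆ 000-00 [E]
  m9 ⊆ 0-1001,001-01
  m13 ⊆ 001-01 [E]
  m25 ⊆ 0-1001 [E]
  m31 ⊆ -11111 [E]
  m35 ⊆ 10-011 [E]
  m43 ⊆ 10-011,101-11
  m47 ⊆ 1-1111,101-11
  m55 ⊆ 11-111,1101-1
  m63 ⊆ -11111,1-1111,11-111
E = {-11111, 0-1001, 000-00, 001-01, 10-011}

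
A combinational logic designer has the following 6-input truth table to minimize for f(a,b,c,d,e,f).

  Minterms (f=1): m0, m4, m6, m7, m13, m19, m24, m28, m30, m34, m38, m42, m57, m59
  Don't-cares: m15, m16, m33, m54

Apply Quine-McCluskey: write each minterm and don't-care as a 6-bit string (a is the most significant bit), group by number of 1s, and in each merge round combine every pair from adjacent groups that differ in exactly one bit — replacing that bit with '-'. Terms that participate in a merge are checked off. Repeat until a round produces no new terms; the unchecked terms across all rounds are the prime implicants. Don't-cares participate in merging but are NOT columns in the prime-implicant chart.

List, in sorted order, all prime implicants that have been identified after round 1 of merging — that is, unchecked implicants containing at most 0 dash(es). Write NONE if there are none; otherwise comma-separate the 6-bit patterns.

010011, 100001

Round 0: 000000✓ 000100✓ 000110✓ 000111✓ 001101✓ 001111✓ 010000✓ 010011 011000✓ 011100✓ 011110✓ 100001 100010✓ 100110✓ 101010✓ 110110✓ 111001✓ 111011✓
Round 1: -00110 0-0000 00-111 000-00 0001-0 00011- 0011-1 01-000 011-00 0111-0 1-0110 10-010 100-10 1110-1
PIs = {-00110, 0-0000, 00-111, 000-00, 0001-0, 00011-, 0011-1, 01-000, 010011, 011-00, 0111-0, 1-0110, 10-010, 100-10, 100001, 1110-1}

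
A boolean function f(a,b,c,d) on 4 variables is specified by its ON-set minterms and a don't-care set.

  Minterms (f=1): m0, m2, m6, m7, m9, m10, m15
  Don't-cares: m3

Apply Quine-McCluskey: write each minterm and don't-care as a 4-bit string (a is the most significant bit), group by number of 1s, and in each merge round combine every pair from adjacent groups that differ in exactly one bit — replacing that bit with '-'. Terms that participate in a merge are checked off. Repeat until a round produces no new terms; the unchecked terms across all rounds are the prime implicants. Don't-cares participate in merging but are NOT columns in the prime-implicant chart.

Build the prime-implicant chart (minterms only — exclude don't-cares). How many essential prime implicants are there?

[col 0] 0000*, 0010*, 0011*, 0110*, 0111*, 1001, 1010*, 1111*
[col 1] -010, -111, 0-10*, 0-11*, 00-0, 001-*, 011-*
[col 2] 0-1-
Prime implicants: -010, -111, 0-1-, 00-0, 1001
PI chart (minterm → PIs covering it):
  0 | 00-0  (sole → essential)
  2 | -010,0-1-,00-0
  6 | 0-1-  (sole → essential)
  7 | -111,0-1-
  9 | 1001  (sole → essential)
  10 | -010  (sole → essential)
  15 | -111  (sole → essential)
Essential prime implicants: -010, -111, 0-1-, 00-0, 1001

5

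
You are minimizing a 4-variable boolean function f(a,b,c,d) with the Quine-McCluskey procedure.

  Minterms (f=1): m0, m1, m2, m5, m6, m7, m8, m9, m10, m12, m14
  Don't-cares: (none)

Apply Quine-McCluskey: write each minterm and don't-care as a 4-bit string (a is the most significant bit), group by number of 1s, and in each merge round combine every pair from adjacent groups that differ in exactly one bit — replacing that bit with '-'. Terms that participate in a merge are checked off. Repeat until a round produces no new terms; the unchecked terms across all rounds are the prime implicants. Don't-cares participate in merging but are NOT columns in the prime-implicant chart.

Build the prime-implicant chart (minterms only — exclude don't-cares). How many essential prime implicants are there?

2

Round 0: 0000✓ 0001✓ 0010✓ 0101✓ 0110✓ 0111✓ 1000✓ 1001✓ 1010✓ 1100✓ 1110✓
Round 1: -000✓ -001✓ -010✓ -110✓ 0-01 0-10✓ 00-0✓ 000-✓ 01-1 011- 1-00✓ 1-10✓ 10-0✓ 100-✓ 11-0✓
Round 2: --10 -0-0 -00- 1--0
PIs = {--10, -0-0, -00-, 0-01, 01-1, 011-, 1--0}
Coverage chart:
  m0: -0-0,-00-
  m1: -00-,0-01
  m2: --10,-0-0
  m5: 0-01,01-1
  m6: --10,011-
  m7: 01-1,011-
  m8: -0-0,-00-,1--0
  m9: -00- ←essential
  m10: --10,-0-0,1--0
  m12: 1--0 ←essential
  m14: --10,1--0
Essential: -00-, 1--0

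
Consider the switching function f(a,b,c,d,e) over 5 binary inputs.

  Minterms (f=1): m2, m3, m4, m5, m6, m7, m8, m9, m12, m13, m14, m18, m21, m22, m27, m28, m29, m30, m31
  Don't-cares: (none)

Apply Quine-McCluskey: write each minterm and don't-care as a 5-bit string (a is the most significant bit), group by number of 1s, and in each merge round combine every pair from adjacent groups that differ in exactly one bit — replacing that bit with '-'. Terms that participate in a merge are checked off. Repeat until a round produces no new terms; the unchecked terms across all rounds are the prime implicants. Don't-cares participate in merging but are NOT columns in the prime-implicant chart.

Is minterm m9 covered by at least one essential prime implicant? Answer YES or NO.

YES

Round 0: 00010✓ 00011✓ 00100✓ 00101✓ 00110✓ 00111✓ 01000✓ 01001✓ 01100✓ 01101✓ 01110✓ 10010✓ 10101✓ 10110✓ 11011✓ 11100✓ 11101✓ 11110✓ 11111✓
Round 1: -0010✓ -0101✓ -0110✓ -1100✓ -1101✓ -1110✓ 0-100✓ 0-101✓ 0-110✓ 00-10✓ 00-11✓ 0001-✓ 001-0✓ 001-1✓ 0010-✓ 0011-✓ 01-00✓ 01-01✓ 0100-✓ 011-0✓ 0110-✓ 1-101✓ 1-110✓ 10-10✓ 11-11 111-0✓ 111-1✓ 1110-✓ 1111-✓
Round 2: --101 --110 -0-10 -11-0 -110- 0-1-0 0-10- 00-1- 001-- 01-0- 111--
PIs = {--101, --110, -0-10, -11-0, -110-, 0-1-0, 0-10-, 00-1-, 001--, 01-0-, 11-11, 111--}
Coverage chart:
  m2: -0-10,00-1-
  m3: 00-1- ←essential
  m4: 0-1-0,0-10-,001--
  m5: --101,0-10-,001--
  m6: --110,-0-10,0-1-0,00-1-,001--
  m7: 00-1-,001--
  m8: 01-0- ←essential
  m9: 01-0- ←essential
  m12: -11-0,-110-,0-1-0,0-10-,01-0-
  m13: --101,-110-,0-10-,01-0-
  m14: --110,-11-0,0-1-0
  m18: -0-10 ←essential
  m21: --101 ←essential
  m22: --110,-0-10
  m27: 11-11 ←essential
  m28: -11-0,-110-,111--
  m29: --101,-110-,111--
  m30: --110,-11-0,111--
  m31: 11-11,111--
Essential: --101, -0-10, 00-1-, 01-0-, 11-11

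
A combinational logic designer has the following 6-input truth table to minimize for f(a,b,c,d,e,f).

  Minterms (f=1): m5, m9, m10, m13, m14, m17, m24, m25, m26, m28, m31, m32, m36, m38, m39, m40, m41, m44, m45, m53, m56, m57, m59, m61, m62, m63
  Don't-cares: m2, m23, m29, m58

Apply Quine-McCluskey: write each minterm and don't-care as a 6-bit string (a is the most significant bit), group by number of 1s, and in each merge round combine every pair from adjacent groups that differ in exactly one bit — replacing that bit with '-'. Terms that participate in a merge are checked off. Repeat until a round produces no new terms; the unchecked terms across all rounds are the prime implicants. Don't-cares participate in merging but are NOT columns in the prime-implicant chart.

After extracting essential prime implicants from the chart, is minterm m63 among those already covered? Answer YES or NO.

[col 0] 000010*, 000101*, 001001*, 001010*, 001101*, 001110*, 010001*, 010111*, 011000*, 011001*, 011010*, 011100*, 011101*, 011111*, 100000*, 100100*, 100110*, 100111*, 101000*, 101001*, 101100*, 101101*, 110101*, 111000*, 111001*, 111010*, 111011*, 111101*, 111110*, 111111*
[col 1] -01001*, -01101*, -11000*, -11001*, -11010*, -11101*, -11111*, 0-1001*, 0-1010, 0-1101*, 00-010, 00-101, 001-01*, 001-10, 01-001, 01-111, 011-00*, 011-01*, 0110-0*, 01100-*, 0111-1*, 01110-*, 1-1000*, 1-1001*, 1-1101*, 10-000*, 10-100*, 100-00*, 1001-0, 10011-, 101-00*, 101-01*, 10100-*, 10110-*, 11-101, 111-01*, 111-10*, 111-11*, 1110-0*, 1110-1*, 11100-*, 11101-*, 1111-1*, 11111-*
[col 2] --1001*, --1101*, -01-01*, -11-01*, -110-0, -1100-, -111-1, 0-1-01*, 011-0-, 1-1-01*, 1-100-, 10--00, 101-0-, 111--1, 111-1-, 1110--
[col 3] --1-01
Prime implicants: --1-01, -110-0, -1100-, -111-1, 0-1010, 00-010, 00-101, 001-10, 01-001, 01-111, 011-0-, 1-100-, 10--00, 1001-0, 10011-, 101-0-, 11-101, 111--1, 111-1-, 1110--
PI chart (minterm → PIs covering it):
  5 | 00-101  (sole → essential)
  9 | --1-01  (sole → essential)
  10 | 0-1010,00-010,001-10
  13 | --1-01,00-101
  14 | 001-10  (sole → essential)
  17 | 01-001  (sole → essential)
  24 | -110-0,-1100-,011-0-
  25 | --1-01,-1100-,01-001,011-0-
  26 | -110-0,0-1010
  28 | 011-0-  (sole → essential)
  31 | -111-1,01-111
  32 | 10--00  (sole → essential)
  36 | 10--00,1001-0
  38 | 1001-0,10011-
  39 | 10011-  (sole → essential)
  40 | 1-100-,10--00,101-0-
  41 | --1-01,1-100-,101-0-
  44 | 10--00,101-0-
  45 | --1-01,101-0-
  53 | 11-101  (sole → essential)
  56 | -110-0,-1100-,1-100-,1110--
  57 | --1-01,-1100-,1-100-,111--1,1110--
  59 | 111--1,111-1-,1110--
  61 | --1-01,-111-1,11-101,111--1
  62 | 111-1-  (sole → essential)
  63 | -111-1,111--1,111-1-
Essential prime implicants: --1-01, 00-101, 001-10, 01-001, 011-0-, 10--00, 10011-, 11-101, 111-1-

YES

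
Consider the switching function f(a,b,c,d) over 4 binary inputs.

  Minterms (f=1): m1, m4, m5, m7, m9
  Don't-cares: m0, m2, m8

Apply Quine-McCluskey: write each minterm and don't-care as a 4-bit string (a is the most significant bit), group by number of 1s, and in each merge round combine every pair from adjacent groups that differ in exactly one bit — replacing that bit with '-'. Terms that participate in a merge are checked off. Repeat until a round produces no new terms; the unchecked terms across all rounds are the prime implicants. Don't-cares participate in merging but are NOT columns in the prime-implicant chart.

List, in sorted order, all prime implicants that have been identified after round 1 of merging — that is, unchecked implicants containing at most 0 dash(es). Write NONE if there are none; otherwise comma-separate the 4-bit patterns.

[col 0] 0000*, 0001*, 0010*, 0100*, 0101*, 0111*, 1000*, 1001*
[col 1] -000*, -001*, 0-00*, 0-01*, 00-0, 000-*, 01-1, 010-*, 100-*
[col 2] -00-, 0-0-
Prime implicants: -00-, 0-0-, 00-0, 01-1

NONE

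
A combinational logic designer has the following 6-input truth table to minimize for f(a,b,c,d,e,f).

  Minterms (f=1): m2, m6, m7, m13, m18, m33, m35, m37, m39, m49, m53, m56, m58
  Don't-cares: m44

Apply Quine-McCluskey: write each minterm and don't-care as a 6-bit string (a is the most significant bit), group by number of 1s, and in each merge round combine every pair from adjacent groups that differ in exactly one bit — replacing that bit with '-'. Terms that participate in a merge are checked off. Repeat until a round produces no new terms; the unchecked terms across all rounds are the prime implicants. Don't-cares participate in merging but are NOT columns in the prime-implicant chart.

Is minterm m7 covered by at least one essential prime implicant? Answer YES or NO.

Round 0: 000010✓ 000110✓ 000111✓ 001101 010010✓ 100001✓ 100011✓ 100101✓ 100111✓ 101100 110001✓ 110101✓ 111000✓ 111010✓
Round 1: -00111 0-0010 000-10 00011- 1-0001✓ 1-0101✓ 100-01✓ 100-11✓ 1000-1✓ 1001-1✓ 110-01✓ 1110-0
Round 2: 1-0-01 100--1
PIs = {-00111, 0-0010, 000-10, 00011-, 001101, 1-0-01, 100--1, 101100, 1110-0}
Coverage chart:
  m2: 0-0010,000-10
  m6: 000-10,00011-
  m7: -00111,00011-
  m13: 001101 ←essential
  m18: 0-0010 ←essential
  m33: 1-0-01,100--1
  m35: 100--1 ←essential
  m37: 1-0-01,100--1
  m39: -00111,100--1
  m49: 1-0-01 ←essential
  m53: 1-0-01 ←essential
  m56: 1110-0 ←essential
  m58: 1110-0 ←essential
Essential: 0-0010, 001101, 1-0-01, 100--1, 1110-0

NO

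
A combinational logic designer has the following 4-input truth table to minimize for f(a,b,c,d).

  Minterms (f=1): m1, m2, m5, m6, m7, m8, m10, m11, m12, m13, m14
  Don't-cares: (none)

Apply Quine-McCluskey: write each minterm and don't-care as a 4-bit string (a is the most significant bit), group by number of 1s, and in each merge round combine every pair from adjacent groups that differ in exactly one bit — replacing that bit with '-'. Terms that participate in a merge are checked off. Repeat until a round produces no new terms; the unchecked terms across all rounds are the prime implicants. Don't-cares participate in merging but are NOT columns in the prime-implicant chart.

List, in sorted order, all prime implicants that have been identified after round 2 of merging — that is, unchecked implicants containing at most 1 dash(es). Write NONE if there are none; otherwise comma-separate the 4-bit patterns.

size-2^0 implicants → 0001(✓)  0010(✓)  0101(✓)  0110(✓)  0111(✓)  1000(✓)  1010(✓)  1011(✓)  1100(✓)  1101(✓)  1110(✓)
size-2^1 implicants → -010(✓)  -101  -110(✓)  0-01  0-10(✓)  01-1  011-  1-00(✓)  1-10(✓)  10-0(✓)  101-  11-0(✓)  110-
size-2^2 implicants → --10  1--0
Unchecked terms (primes): --10, -101, 0-01, 01-1, 011-, 1--0, 101-, 110-

-101, 0-01, 01-1, 011-, 101-, 110-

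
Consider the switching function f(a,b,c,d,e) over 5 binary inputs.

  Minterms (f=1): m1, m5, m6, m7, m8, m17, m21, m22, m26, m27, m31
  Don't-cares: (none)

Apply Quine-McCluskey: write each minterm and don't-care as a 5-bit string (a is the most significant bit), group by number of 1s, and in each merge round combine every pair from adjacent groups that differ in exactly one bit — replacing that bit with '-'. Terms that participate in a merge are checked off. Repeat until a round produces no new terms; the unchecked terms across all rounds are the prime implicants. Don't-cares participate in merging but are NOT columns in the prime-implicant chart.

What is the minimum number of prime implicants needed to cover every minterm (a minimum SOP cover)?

6

size-2^0 implicants → 00001(✓)  00101(✓)  00110(✓)  00111(✓)  01000  10001(✓)  10101(✓)  10110(✓)  11010(✓)  11011(✓)  11111(✓)
size-2^1 implicants → -0001(✓)  -0101(✓)  -0110  00-01(✓)  001-1  0011-  10-01(✓)  11-11  1101-
size-2^2 implicants → -0-01
Unchecked terms (primes): -0-01, -0110, 001-1, 0011-, 01000, 11-11, 1101-
Minterm coverage:
  m1 ⊆ -0-01 [E]
  m5 ⊆ -0-01,001-1
  m6 ⊆ -0110,0011-
  m7 ⊆ 001-1,0011-
  m8 ⊆ 01000 [E]
  m17 ⊆ -0-01 [E]
  m21 ⊆ -0-01 [E]
  m22 ⊆ -0110 [E]
  m26 ⊆ 1101- [E]
  m27 ⊆ 11-11,1101-
  m31 ⊆ 11-11 [E]
E = {-0-01, -0110, 01000, 11-11, 1101-}
Petrick residual → 001-1
Cover = b'd'e + b'cde' + a'b'ce + a'bc'd'e' + abde + abc'd  |cover|=6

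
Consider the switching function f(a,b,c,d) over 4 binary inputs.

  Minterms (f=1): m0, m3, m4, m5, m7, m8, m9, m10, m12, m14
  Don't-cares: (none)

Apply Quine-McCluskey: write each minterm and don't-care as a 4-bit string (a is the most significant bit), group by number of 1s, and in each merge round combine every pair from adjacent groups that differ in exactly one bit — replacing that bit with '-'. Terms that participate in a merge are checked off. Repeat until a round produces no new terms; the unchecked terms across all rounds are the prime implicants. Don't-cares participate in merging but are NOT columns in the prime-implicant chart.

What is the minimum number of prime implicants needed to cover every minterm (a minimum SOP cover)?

[col 0] 0000*, 0011*, 0100*, 0101*, 0111*, 1000*, 1001*, 1010*, 1100*, 1110*
[col 1] -000*, -100*, 0-00*, 0-11, 01-1, 010-, 1-00*, 1-10*, 10-0*, 100-, 11-0*
[col 2] --00, 1--0
Prime implicants: --00, 0-11, 01-1, 010-, 1--0, 100-
PI chart (minterm → PIs covering it):
  0 | --00  (sole → essential)
  3 | 0-11  (sole → essential)
  4 | --00,010-
  5 | 01-1,010-
  7 | 0-11,01-1
  8 | --00,1--0,100-
  9 | 100-  (sole → essential)
  10 | 1--0  (sole → essential)
  12 | --00,1--0
  14 | 1--0  (sole → essential)
Essential prime implicants: --00, 0-11, 1--0, 100-
Petrick residual → 01-1
Minimum SOP uses 5 PIs: c'd' + a'cd + a'bd + ad' + ab'c'

5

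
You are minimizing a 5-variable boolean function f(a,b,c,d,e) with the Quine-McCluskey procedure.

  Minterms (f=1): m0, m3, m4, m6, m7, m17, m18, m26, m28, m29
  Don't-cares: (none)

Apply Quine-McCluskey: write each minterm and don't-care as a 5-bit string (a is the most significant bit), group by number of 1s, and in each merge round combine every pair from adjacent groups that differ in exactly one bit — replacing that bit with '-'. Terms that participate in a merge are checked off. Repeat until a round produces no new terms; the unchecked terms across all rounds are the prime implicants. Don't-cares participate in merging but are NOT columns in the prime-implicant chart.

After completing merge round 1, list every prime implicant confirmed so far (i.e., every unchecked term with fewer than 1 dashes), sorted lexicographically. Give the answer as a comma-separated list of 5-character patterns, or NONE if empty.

[col 0] 00000*, 00011*, 00100*, 00110*, 00111*, 10001, 10010*, 11010*, 11100*, 11101*
[col 1] 00-00, 00-11, 001-0, 0011-, 1-010, 1110-
Prime implicants: 00-00, 00-11, 001-0, 0011-, 1-010, 10001, 1110-

10001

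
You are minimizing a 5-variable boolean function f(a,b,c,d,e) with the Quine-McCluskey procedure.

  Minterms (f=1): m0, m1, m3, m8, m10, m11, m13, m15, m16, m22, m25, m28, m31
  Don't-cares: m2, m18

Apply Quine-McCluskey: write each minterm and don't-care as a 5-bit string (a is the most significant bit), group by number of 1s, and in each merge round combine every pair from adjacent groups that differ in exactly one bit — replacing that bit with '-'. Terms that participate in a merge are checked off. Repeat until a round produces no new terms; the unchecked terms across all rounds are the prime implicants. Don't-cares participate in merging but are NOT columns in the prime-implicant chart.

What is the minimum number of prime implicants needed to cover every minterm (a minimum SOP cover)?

9

[col 0] 00000*, 00001*, 00010*, 00011*, 01000*, 01010*, 01011*, 01101*, 01111*, 10000*, 10010*, 10110*, 11001, 11100, 11111*
[col 1] -0000*, -0010*, -1111, 0-000*, 0-010*, 0-011*, 000-0*, 000-1*, 0000-*, 0001-*, 01-11, 010-0*, 0101-*, 011-1, 10-10, 100-0*
[col 2] -00-0, 0-0-0, 0-01-, 000--
Prime implicants: -00-0, -1111, 0-0-0, 0-01-, 000--, 01-11, 011-1, 10-10, 11001, 11100
PI chart (minterm → PIs covering it):
  0 | -00-0,0-0-0,000--
  1 | 000--  (sole → essential)
  3 | 0-01-,000--
  8 | 0-0-0  (sole → essential)
  10 | 0-0-0,0-01-
  11 | 0-01-,01-11
  13 | 011-1  (sole → essential)
  15 | -1111,01-11,011-1
  16 | -00-0  (sole → essential)
  22 | 10-10  (sole → essential)
  25 | 11001  (sole → essential)
  28 | 11100  (sole → essential)
  31 | -1111  (sole → essential)
Essential prime implicants: -00-0, -1111, 0-0-0, 000--, 011-1, 10-10, 11001, 11100
Petrick residual → 0-01-
Minimum SOP uses 9 PIs: b'c'e' + bcde + a'c'e' + a'c'd + a'b'c' + a'bce + ab'de' + abc'd'e + abcd'e'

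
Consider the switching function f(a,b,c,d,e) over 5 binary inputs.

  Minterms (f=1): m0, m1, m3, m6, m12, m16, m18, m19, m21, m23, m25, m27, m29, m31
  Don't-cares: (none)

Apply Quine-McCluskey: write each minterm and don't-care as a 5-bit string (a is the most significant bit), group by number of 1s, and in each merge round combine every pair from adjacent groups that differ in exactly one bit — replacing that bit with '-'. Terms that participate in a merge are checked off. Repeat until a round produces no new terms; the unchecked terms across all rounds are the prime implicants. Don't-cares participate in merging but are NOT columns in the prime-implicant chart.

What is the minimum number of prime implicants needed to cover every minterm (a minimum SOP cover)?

[col 0] 00000*, 00001*, 00011*, 00110, 01100, 10000*, 10010*, 10011*, 10101*, 10111*, 11001*, 11011*, 11101*, 11111*
[col 1] -0000, -0011, 000-1, 0000-, 1-011*, 1-101*, 1-111*, 10-11*, 100-0, 1001-, 101-1*, 11-01*, 11-11*, 110-1*, 111-1*
[col 2] 1--11, 1-1-1, 11--1
Prime implicants: -0000, -0011, 000-1, 0000-, 00110, 01100, 1--11, 1-1-1, 100-0, 1001-, 11--1
PI chart (minterm → PIs covering it):
  0 | -0000,0000-
  1 | 000-1,0000-
  3 | -0011,000-1
  6 | 00110  (sole → essential)
  12 | 01100  (sole → essential)
  16 | -0000,100-0
  18 | 100-0,1001-
  19 | -0011,1--11,1001-
  21 | 1-1-1  (sole → essential)
  23 | 1--11,1-1-1
  25 | 11--1  (sole → essential)
  27 | 1--11,11--1
  29 | 1-1-1,11--1
  31 | 1--11,1-1-1,11--1
Essential prime implicants: 00110, 01100, 1-1-1, 11--1
Petrick residual → -0000, 000-1, 1001-
Minimum SOP uses 7 PIs: b'c'd'e' + a'b'c'e + a'b'cde' + a'bcd'e' + ace + ab'c'd + abe

7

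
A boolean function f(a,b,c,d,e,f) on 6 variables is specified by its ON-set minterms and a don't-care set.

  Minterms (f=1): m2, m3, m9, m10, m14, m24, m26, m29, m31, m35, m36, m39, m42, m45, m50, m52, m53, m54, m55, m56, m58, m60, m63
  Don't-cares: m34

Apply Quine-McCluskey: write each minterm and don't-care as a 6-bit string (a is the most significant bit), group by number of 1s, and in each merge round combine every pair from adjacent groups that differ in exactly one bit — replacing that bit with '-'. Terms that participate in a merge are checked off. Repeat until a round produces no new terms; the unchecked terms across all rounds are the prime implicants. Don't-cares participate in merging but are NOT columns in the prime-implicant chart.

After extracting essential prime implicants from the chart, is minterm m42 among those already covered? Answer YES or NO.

Round 0: 000010✓ 000011✓ 001001 001010✓ 001110✓ 011000✓ 011010✓ 011101✓ 011111✓ 100010✓ 100011✓ 100100✓ 100111✓ 101010✓ 101101 110010✓ 110100✓ 110101✓ 110110✓ 110111✓ 111000✓ 111010✓ 111100✓ 111111✓
Round 1: -00010✓ -00011✓ -01010✓ -11000✓ -11010✓ -11111 0-1010✓ 00-010✓ 00001-✓ 001-10 0110-0✓ 0111-1 1-0010✓ 1-0100 1-0111 1-1010✓ 10-010✓ 100-11 10001-✓ 11-010✓ 11-100 11-111 110-10 1101-0✓ 1101-1✓ 11010-✓ 11011-✓ 111-00 1110-0✓
Round 2: --1010 -0-010 -0001- -110-0 1--010 1101--
PIs = {--1010, -0-010, -0001-, -110-0, -11111, 001-10, 001001, 0111-1, 1--010, 1-0100, 1-0111, 100-11, 101101, 11-100, 11-111, 110-10, 1101--, 111-00}
Coverage chart:
  m2: -0-010,-0001-
  m3: -0001- ←essential
  m9: 001001 ←essential
  m10: --1010,-0-010,001-10
  m14: 001-10 ←essential
  m24: -110-0 ←essential
  m26: --1010,-110-0
  m29: 0111-1 ←essential
  m31: -11111,0111-1
  m35: -0001-,100-11
  m36: 1-0100 ←essential
  m39: 1-0111,100-11
  m42: --1010,-0-010,1--010
  m45: 101101 ←essential
  m50: 1--010,110-10
  m52: 1-0100,11-100,1101--
  m53: 1101-- ←essential
  m54: 110-10,1101--
  m55: 1-0111,11-111,1101--
  m56: -110-0,111-00
  m58: --1010,-110-0,1--010
  m60: 11-100,111-00
  m63: -11111,11-111
Essential: -0001-, -110-0, 001-10, 001001, 0111-1, 1-0100, 101101, 1101--

NO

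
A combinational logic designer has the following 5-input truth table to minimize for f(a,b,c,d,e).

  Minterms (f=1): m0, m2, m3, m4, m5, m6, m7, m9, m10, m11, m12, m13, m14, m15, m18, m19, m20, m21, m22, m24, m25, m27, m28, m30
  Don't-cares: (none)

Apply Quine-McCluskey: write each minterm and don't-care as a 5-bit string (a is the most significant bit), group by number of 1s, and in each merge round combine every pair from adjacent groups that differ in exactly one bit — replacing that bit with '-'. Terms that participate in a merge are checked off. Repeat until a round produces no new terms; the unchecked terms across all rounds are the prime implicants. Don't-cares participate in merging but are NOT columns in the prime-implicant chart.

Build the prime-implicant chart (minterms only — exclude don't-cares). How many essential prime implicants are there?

4

Round 0: 00000✓ 00010✓ 00011✓ 00100✓ 00101✓ 00110✓ 00111✓ 01001✓ 01010✓ 01011✓ 01100✓ 01101✓ 01110✓ 01111✓ 10010✓ 10011✓ 10100✓ 10101✓ 10110✓ 11000✓ 11001✓ 11011✓ 11100✓ 11110✓
Round 1: -0010✓ -0011✓ -0100✓ -0101✓ -0110✓ -1001✓ -1011✓ -1100✓ -1110✓ 0-010✓ 0-011✓ 0-100✓ 0-101✓ 0-110✓ 0-111✓ 00-00✓ 00-10✓ 00-11✓ 000-0✓ 0001-✓ 001-0✓ 001-1✓ 0010-✓ 0011-✓ 01-01✓ 01-10✓ 01-11✓ 010-1✓ 0101-✓ 011-0✓ 011-1✓ 0110-✓ 0111-✓ 1-011✓ 1-100✓ 1-110✓ 10-10✓ 1001-✓ 101-0✓ 1010-✓ 11-00 110-1✓ 1100- 111-0✓
Round 2: --011 --100✓ --110✓ -0-10 -001- -01-0✓ -010- -10-1 -11-0✓ 0--10✓ 0--11✓ 0-01-✓ 0-1-0✓ 0-1-1✓ 0-10-✓ 0-11-✓ 00--0 00-1-✓ 001--✓ 01--1 01-1-✓ 011--✓ 1-1-0✓
Round 3: --1-0 0--1- 0-1--
PIs = {--011, --1-0, -0-10, -001-, -010-, -10-1, 0--1-, 0-1--, 00--0, 01--1, 11-00, 1100-}
Coverage chart:
  m0: 00--0 ←essential
  m2: -0-10,-001-,0--1-,00--0
  m3: --011,-001-,0--1-
  m4: --1-0,-010-,0-1--,00--0
  m5: -010-,0-1--
  m6: --1-0,-0-10,0--1-,0-1--,00--0
  m7: 0--1-,0-1--
  m9: -10-1,01--1
  m10: 0--1- ←essential
  m11: --011,-10-1,0--1-,01--1
  m12: --1-0,0-1--
  m13: 0-1--,01--1
  m14: --1-0,0--1-,0-1--
  m15: 0--1-,0-1--,01--1
  m18: -0-10,-001-
  m19: --011,-001-
  m20: --1-0,-010-
  m21: -010- ←essential
  m22: --1-0,-0-10
  m24: 11-00,1100-
  m25: -10-1,1100-
  m27: --011,-10-1
  m28: --1-0,11-00
  m30: --1-0 ←essential
Essential: --1-0, -010-, 0--1-, 00--0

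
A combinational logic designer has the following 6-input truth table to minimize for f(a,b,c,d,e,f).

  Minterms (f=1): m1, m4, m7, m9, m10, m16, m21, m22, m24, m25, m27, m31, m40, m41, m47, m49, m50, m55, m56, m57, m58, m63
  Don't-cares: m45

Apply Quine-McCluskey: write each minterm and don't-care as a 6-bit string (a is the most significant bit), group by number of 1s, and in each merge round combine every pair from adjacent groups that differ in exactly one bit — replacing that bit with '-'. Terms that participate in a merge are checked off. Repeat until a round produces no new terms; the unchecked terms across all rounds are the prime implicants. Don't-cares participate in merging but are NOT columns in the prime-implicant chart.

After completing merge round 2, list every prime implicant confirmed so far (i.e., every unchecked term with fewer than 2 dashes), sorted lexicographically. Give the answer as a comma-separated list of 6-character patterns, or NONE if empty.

[col 0] 000001*, 000100, 000111, 001001*, 001010, 010000*, 010101, 010110, 011000*, 011001*, 011011*, 011111*, 101000*, 101001*, 101101*, 101111*, 110001*, 110010*, 110111*, 111000*, 111001*, 111010*, 111111*
[col 1] -01001*, -11000*, -11001*, -11111, 0-1001*, 00-001, 01-000, 011-11, 0110-1, 01100-*, 1-1000*, 1-1001*, 1-1111, 101-01, 10100-*, 1011-1, 11-001, 11-010, 11-111, 1110-0, 11100-*
[col 2] --1001, -1100-, 1-100-
Prime implicants: --1001, -1100-, -11111, 00-001, 000100, 000111, 001010, 01-000, 010101, 010110, 011-11, 0110-1, 1-100-, 1-1111, 101-01, 1011-1, 11-001, 11-010, 11-111, 1110-0

-11111, 00-001, 000100, 000111, 001010, 01-000, 010101, 010110, 011-11, 0110-1, 1-1111, 101-01, 1011-1, 11-001, 11-010, 11-111, 1110-0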